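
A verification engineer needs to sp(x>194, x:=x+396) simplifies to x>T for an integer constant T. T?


Formula: sp(P, x:=E) = exists old_x. (x = E[old_x/x]) AND P[old_x/x] (old_x is the value of x before the assignment; eliminate old_x by solving x = E[old_x/x] for old_x)
Step 1: Precondition P: x>194, i.e. old_x > 194
Step 2: Assignment gives x = old_x + 396, so old_x = x - 396
Step 3: Substitute into P: x - 396 > 194
Step 4: Simplify: x > 194+396 = 590

590


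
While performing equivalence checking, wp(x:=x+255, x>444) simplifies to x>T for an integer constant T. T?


Formula: wp(x:=E, P) = P[E/x] (substitute E for x in postcondition)
Step 1: Postcondition: x>444
Step 2: Substitute x+255 for x: x+255>444
Step 3: Solve for x: x > 444-255 = 189

189


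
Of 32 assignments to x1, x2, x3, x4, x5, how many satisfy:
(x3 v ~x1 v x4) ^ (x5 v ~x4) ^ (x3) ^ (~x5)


CNF with 4 clauses over 5 vars (32 assignments).
An assignment satisfies CNF iff every clause has >=1 true literal.
Check each row (bits = x1,x2,x3,x4,x5; clause T/F shown):
  row 0 [00000]: clauses=TTFT -> 0
  row 1 [00001]: clauses=TTFF -> 0
  row 2 [00010]: clauses=TFFT -> 0
  row 3 [00011]: clauses=TTFF -> 0
  row 4 [00100]: clauses=TTTT -> 1
  row 5 [00101]: clauses=TTTF -> 0
  row 6 [00110]: clauses=TFTT -> 0
  row 7 [00111]: clauses=TTTF -> 0
  row 8 [01000]: clauses=TTFT -> 0
  row 9 [01001]: clauses=TTFF -> 0
  row 10 [01010]: clauses=TFFT -> 0
  row 11 [01011]: clauses=TTFF -> 0
  row 12 [01100]: clauses=TTTT -> 1
  row 13 [01101]: clauses=TTTF -> 0
  row 14 [01110]: clauses=TFTT -> 0
  row 15 [01111]: clauses=TTTF -> 0
  row 16 [10000]: clauses=FTFT -> 0
  row 17 [10001]: clauses=FTFF -> 0
  row 18 [10010]: clauses=TFFT -> 0
  row 19 [10011]: clauses=TTFF -> 0
  row 20 [10100]: clauses=TTTT -> 1
  row 21 [10101]: clauses=TTTF -> 0
  row 22 [10110]: clauses=TFTT -> 0
  row 23 [10111]: clauses=TTTF -> 0
  row 24 [11000]: clauses=FTFT -> 0
  row 25 [11001]: clauses=FTFF -> 0
  row 26 [11010]: clauses=TFFT -> 0
  row 27 [11011]: clauses=TTFF -> 0
  row 28 [11100]: clauses=TTTT -> 1
  row 29 [11101]: clauses=TTTF -> 0
  row 30 [11110]: clauses=TFTT -> 0
  row 31 [11111]: clauses=TTTF -> 0
Full result column, 8 rows per line (x1,x2 fixed per line; x3,x4,x5 runs 000..111 left to right):
  rows 0-7 [x1,x2=00]: 00001000  (ones: 1)
  rows 8-15 [x1,x2=01]: 00001000  (ones: 1)
  rows 16-23 [x1,x2=10]: 00001000  (ones: 1)
  rows 24-31 [x1,x2=11]: 00001000  (ones: 1)
Satisfying assignments = 1+1+1+1 = 4

4


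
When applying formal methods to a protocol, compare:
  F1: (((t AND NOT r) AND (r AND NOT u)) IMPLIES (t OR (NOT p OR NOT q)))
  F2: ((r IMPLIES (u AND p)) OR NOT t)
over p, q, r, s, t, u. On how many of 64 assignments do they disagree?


F1 = (((t AND NOT r) AND (r AND NOT u)) IMPLIES (t OR (NOT p OR NOT q)))
F2 = ((r IMPLIES (u AND p)) OR NOT t)
Evaluate both on each of 64 rows (bits = p,q,r,s,t,u):
  row 0 [000000]: F1=1 F2=1 -> 0
  row 1 [000001]: F1=1 F2=1 -> 0
  row 2 [000010]: F1=1 F2=1 -> 0
  row 3 [000011]: F1=1 F2=1 -> 0
  row 4 [000100]: F1=1 F2=1 -> 0
  (every remaining row is evaluated the same way; all 64 results are listed next)
Full result column, 8 rows per line (p,q,r fixed per line; s,t,u runs 000..111 left to right):
  rows 0-7 [p,q,r=000]: 00000000  (ones: 0)
  rows 8-15 [p,q,r=001]: 00110011  (ones: 4)
  rows 16-23 [p,q,r=010]: 00000000  (ones: 0)
  rows 24-31 [p,q,r=011]: 00110011  (ones: 4)
  rows 32-39 [p,q,r=100]: 00000000  (ones: 0)
  rows 40-47 [p,q,r=101]: 00100010  (ones: 2)
  rows 48-55 [p,q,r=110]: 00000000  (ones: 0)
  rows 56-63 [p,q,r=111]: 00100010  (ones: 2)
Disagreements = 0+4+0+4+0+2+0+2 = 12

12


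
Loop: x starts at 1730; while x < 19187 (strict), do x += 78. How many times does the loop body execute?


Step 1: x goes from 1730 toward 19187 by 78; the body runs while x<19187, so iterations = ceil((bound-start)/step)
Step 2: Distance=17457
Step 3: ceil(17457/78)=224

224


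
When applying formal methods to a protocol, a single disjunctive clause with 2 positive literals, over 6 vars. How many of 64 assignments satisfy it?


Step 1: Total=2^6=64
Step 2: Unsat when all 2 false: 2^4=16
Step 3: Sat=64-16=48

48


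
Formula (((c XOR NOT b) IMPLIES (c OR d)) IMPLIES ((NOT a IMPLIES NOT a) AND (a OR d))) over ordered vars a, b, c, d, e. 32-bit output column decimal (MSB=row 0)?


Formula: (((c XOR NOT b) IMPLIES (c OR d)) IMPLIES ((NOT a IMPLIES NOT a) AND (a OR d))) over a, b, c, d, e (32 rows)
Evaluate each row (bits = a,b,c,d,e, MSB first):
  row 0 [00000]: (((0 XOR NOT 0) IMPLIES (0 OR 0)) IMPLIES ((NOT 0 IMPLIES NOT 0) AND (0 OR 0))) -> 1
  row 1 [00001]: (((0 XOR NOT 0) IMPLIES (0 OR 0)) IMPLIES ((NOT 0 IMPLIES NOT 0) AND (0 OR 0))) -> 1
  row 2 [00010]: (((0 XOR NOT 0) IMPLIES (0 OR 1)) IMPLIES ((NOT 0 IMPLIES NOT 0) AND (0 OR 1))) -> 1
  row 3 [00011]: (((0 XOR NOT 0) IMPLIES (0 OR 1)) IMPLIES ((NOT 0 IMPLIES NOT 0) AND (0 OR 1))) -> 1
  row 4 [00100]: (((1 XOR NOT 0) IMPLIES (1 OR 0)) IMPLIES ((NOT 0 IMPLIES NOT 0) AND (0 OR 0))) -> 0
  row 5 [00101]: (((1 XOR NOT 0) IMPLIES (1 OR 0)) IMPLIES ((NOT 0 IMPLIES NOT 0) AND (0 OR 0))) -> 0
  row 6 [00110]: (((1 XOR NOT 0) IMPLIES (1 OR 1)) IMPLIES ((NOT 0 IMPLIES NOT 0) AND (0 OR 1))) -> 1
  row 7 [00111]: (((1 XOR NOT 0) IMPLIES (1 OR 1)) IMPLIES ((NOT 0 IMPLIES NOT 0) AND (0 OR 1))) -> 1
  row 8 [01000]: (((0 XOR NOT 1) IMPLIES (0 OR 0)) IMPLIES ((NOT 0 IMPLIES NOT 0) AND (0 OR 0))) -> 0
  row 9 [01001]: (((0 XOR NOT 1) IMPLIES (0 OR 0)) IMPLIES ((NOT 0 IMPLIES NOT 0) AND (0 OR 0))) -> 0
  row 10 [01010]: (((0 XOR NOT 1) IMPLIES (0 OR 1)) IMPLIES ((NOT 0 IMPLIES NOT 0) AND (0 OR 1))) -> 1
  row 11 [01011]: (((0 XOR NOT 1) IMPLIES (0 OR 1)) IMPLIES ((NOT 0 IMPLIES NOT 0) AND (0 OR 1))) -> 1
  row 12 [01100]: (((1 XOR NOT 1) IMPLIES (1 OR 0)) IMPLIES ((NOT 0 IMPLIES NOT 0) AND (0 OR 0))) -> 0
  row 13 [01101]: (((1 XOR NOT 1) IMPLIES (1 OR 0)) IMPLIES ((NOT 0 IMPLIES NOT 0) AND (0 OR 0))) -> 0
  row 14 [01110]: (((1 XOR NOT 1) IMPLIES (1 OR 1)) IMPLIES ((NOT 0 IMPLIES NOT 0) AND (0 OR 1))) -> 1
  row 15 [01111]: (((1 XOR NOT 1) IMPLIES (1 OR 1)) IMPLIES ((NOT 0 IMPLIES NOT 0) AND (0 OR 1))) -> 1
  row 16 [10000]: (((0 XOR NOT 0) IMPLIES (0 OR 0)) IMPLIES ((NOT 1 IMPLIES NOT 1) AND (1 OR 0))) -> 1
  row 17 [10001]: (((0 XOR NOT 0) IMPLIES (0 OR 0)) IMPLIES ((NOT 1 IMPLIES NOT 1) AND (1 OR 0))) -> 1
  row 18 [10010]: (((0 XOR NOT 0) IMPLIES (0 OR 1)) IMPLIES ((NOT 1 IMPLIES NOT 1) AND (1 OR 1))) -> 1
  row 19 [10011]: (((0 XOR NOT 0) IMPLIES (0 OR 1)) IMPLIES ((NOT 1 IMPLIES NOT 1) AND (1 OR 1))) -> 1
  row 20 [10100]: (((1 XOR NOT 0) IMPLIES (1 OR 0)) IMPLIES ((NOT 1 IMPLIES NOT 1) AND (1 OR 0))) -> 1
  row 21 [10101]: (((1 XOR NOT 0) IMPLIES (1 OR 0)) IMPLIES ((NOT 1 IMPLIES NOT 1) AND (1 OR 0))) -> 1
  row 22 [10110]: (((1 XOR NOT 0) IMPLIES (1 OR 1)) IMPLIES ((NOT 1 IMPLIES NOT 1) AND (1 OR 1))) -> 1
  row 23 [10111]: (((1 XOR NOT 0) IMPLIES (1 OR 1)) IMPLIES ((NOT 1 IMPLIES NOT 1) AND (1 OR 1))) -> 1
  row 24 [11000]: (((0 XOR NOT 1) IMPLIES (0 OR 0)) IMPLIES ((NOT 1 IMPLIES NOT 1) AND (1 OR 0))) -> 1
  row 25 [11001]: (((0 XOR NOT 1) IMPLIES (0 OR 0)) IMPLIES ((NOT 1 IMPLIES NOT 1) AND (1 OR 0))) -> 1
  row 26 [11010]: (((0 XOR NOT 1) IMPLIES (0 OR 1)) IMPLIES ((NOT 1 IMPLIES NOT 1) AND (1 OR 1))) -> 1
  row 27 [11011]: (((0 XOR NOT 1) IMPLIES (0 OR 1)) IMPLIES ((NOT 1 IMPLIES NOT 1) AND (1 OR 1))) -> 1
  row 28 [11100]: (((1 XOR NOT 1) IMPLIES (1 OR 0)) IMPLIES ((NOT 1 IMPLIES NOT 1) AND (1 OR 0))) -> 1
  row 29 [11101]: (((1 XOR NOT 1) IMPLIES (1 OR 0)) IMPLIES ((NOT 1 IMPLIES NOT 1) AND (1 OR 0))) -> 1
  row 30 [11110]: (((1 XOR NOT 1) IMPLIES (1 OR 1)) IMPLIES ((NOT 1 IMPLIES NOT 1) AND (1 OR 1))) -> 1
  row 31 [11111]: (((1 XOR NOT 1) IMPLIES (1 OR 1)) IMPLIES ((NOT 1 IMPLIES NOT 1) AND (1 OR 1))) -> 1
Full result column, 4 rows per line (a,b,c fixed per line; d,e runs 00..11 left to right):
  rows 0-3 [a,b,c=000]: 1111  = hex F
  rows 4-7 [a,b,c=001]: 0011  = hex 3
  rows 8-11 [a,b,c=010]: 0011  = hex 3
  rows 12-15 [a,b,c=011]: 0011  = hex 3
  rows 16-19 [a,b,c=100]: 1111  = hex F
  rows 20-23 [a,b,c=101]: 1111  = hex F
  rows 24-27 [a,b,c=110]: 1111  = hex F
  rows 28-31 [a,b,c=111]: 1111  = hex F
Output column (row 0 .. row 31) = 11110011001100111111111111111111
Output column grouped in 4s = 1111 0011 0011 0011 1111 1111 1111 1111 = 0xF333FFFF
Convert to decimal digit by digit (value = value*16 + digit):
  F -> 15
  15*16 + 3 = 243
  243*16 + 3 = 3891
  3891*16 + 3 = 62259
  62259*16 + 15 (F) = 996159
  996159*16 + 15 (F) = 15938559
  15938559*16 + 15 (F) = 255016959
  255016959*16 + 15 (F) = 4080271359
Decimal = 4080271359

4080271359


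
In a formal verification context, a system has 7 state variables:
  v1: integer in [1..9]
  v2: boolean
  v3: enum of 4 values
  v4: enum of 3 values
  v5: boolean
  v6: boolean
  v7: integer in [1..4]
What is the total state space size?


State space = product of domain sizes of all variables.
Domain sizes:
  v1 (integer in [1..9]): 9
  v2 (boolean): 2
  v3 (enum of 4 values): 4
  v4 (enum of 3 values): 3
  v5 (boolean): 2
  v6 (boolean): 2
  v7 (integer in [1..4]): 4
Product = 9 * 2 * 4 * 3 * 2 * 2 * 4 = 3456

3456


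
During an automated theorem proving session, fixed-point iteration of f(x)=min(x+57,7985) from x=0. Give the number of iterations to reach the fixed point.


Step 1: x=0, cap=7985, increment=57
Step 2: x grows by 57 each step until capped at 7985; fixed point is x=7985
Step 3: iterations = ceil(7985/57) = 141

141


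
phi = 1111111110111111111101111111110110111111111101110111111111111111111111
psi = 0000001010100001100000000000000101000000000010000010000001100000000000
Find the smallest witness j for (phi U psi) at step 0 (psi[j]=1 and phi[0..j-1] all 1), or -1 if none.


(phi U psi) at 0: need smallest j with psi[j]=1 and phi[i]=1 for all i in [0,j).
Scan from step 0:
  step 0: phi=1, psi=0 -> continue
  step 1: phi=1, psi=0 -> continue
  step 2: phi=1, psi=0 -> continue
  step 3: phi=1, psi=0 -> continue
  step 6: psi=1 and phi held for [0,6) -> witness found
Witness step = 6

6


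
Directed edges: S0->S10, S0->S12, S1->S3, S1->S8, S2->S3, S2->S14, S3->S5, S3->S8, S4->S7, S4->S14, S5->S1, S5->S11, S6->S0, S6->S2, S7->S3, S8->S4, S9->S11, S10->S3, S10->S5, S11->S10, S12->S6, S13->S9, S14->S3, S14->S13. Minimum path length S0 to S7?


BFS layer-by-layer from S0:
  dist 0: {S0}
  dist 1: {S10, S12}
  dist 2: {S3, S5, S6}
  dist 3: {S1, S2, S8, S11}
  dist 4: {S4, S14}
  dist 5: {S7, S13}
  -> S7 reached at distance 5
Shortest path length = 5

5


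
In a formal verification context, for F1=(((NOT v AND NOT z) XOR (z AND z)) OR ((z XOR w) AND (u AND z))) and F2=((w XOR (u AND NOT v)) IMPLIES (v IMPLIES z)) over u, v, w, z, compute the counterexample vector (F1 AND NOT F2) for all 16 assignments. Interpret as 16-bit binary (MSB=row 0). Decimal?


F1 = (((NOT v AND NOT z) XOR (z AND z)) OR ((z XOR w) AND (u AND z)))
F2 = ((w XOR (u AND NOT v)) IMPLIES (v IMPLIES z))
Counterexample to F1=>F2 is where F1=1 and F2=0.
Evaluate each row (bits = u,v,w,z, MSB first):
  row 0 [0000]: F1=1 F2=1 -> F1&~F2 -> 0
  row 1 [0001]: F1=1 F2=1 -> F1&~F2 -> 0
  row 2 [0010]: F1=1 F2=1 -> F1&~F2 -> 0
  row 3 [0011]: F1=1 F2=1 -> F1&~F2 -> 0
  row 4 [0100]: F1=0 F2=1 -> F1&~F2 -> 0
  row 5 [0101]: F1=1 F2=1 -> F1&~F2 -> 0
  row 6 [0110]: F1=0 F2=0 -> F1&~F2 -> 0
  row 7 [0111]: F1=1 F2=1 -> F1&~F2 -> 0
  row 8 [1000]: F1=1 F2=1 -> F1&~F2 -> 0
  row 9 [1001]: F1=1 F2=1 -> F1&~F2 -> 0
  row 10 [1010]: F1=1 F2=1 -> F1&~F2 -> 0
  row 11 [1011]: F1=1 F2=1 -> F1&~F2 -> 0
  row 12 [1100]: F1=0 F2=1 -> F1&~F2 -> 0
  row 13 [1101]: F1=1 F2=1 -> F1&~F2 -> 0
  row 14 [1110]: F1=0 F2=0 -> F1&~F2 -> 0
  row 15 [1111]: F1=1 F2=1 -> F1&~F2 -> 0
Full result column, 4 rows per line (u,v fixed per line; w,z runs 00..11 left to right):
  rows 0-3 [u,v=00]: 0000  = hex 0
  rows 4-7 [u,v=01]: 0000  = hex 0
  rows 8-11 [u,v=10]: 0000  = hex 0
  rows 12-15 [u,v=11]: 0000  = hex 0
Counterexample vector (row 0 .. row 15) = 0000000000000000
Output column grouped in 4s = 0000 0000 0000 0000 = 0x0000
Convert to decimal digit by digit (value = value*16 + digit):
  0 -> 0
  0*16 + 0 = 0
  0*16 + 0 = 0
  0*16 + 0 = 0
Decimal = 0

0


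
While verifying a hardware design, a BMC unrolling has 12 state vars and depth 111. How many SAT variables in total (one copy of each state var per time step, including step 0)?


BMC unrolls to depth k, creating one copy of each state var for steps 0..k.
Step count = 111 + 1 = 112 (steps 0 through 111)
Vars per step = 12
Total = 12 * 112 = 1344

1344


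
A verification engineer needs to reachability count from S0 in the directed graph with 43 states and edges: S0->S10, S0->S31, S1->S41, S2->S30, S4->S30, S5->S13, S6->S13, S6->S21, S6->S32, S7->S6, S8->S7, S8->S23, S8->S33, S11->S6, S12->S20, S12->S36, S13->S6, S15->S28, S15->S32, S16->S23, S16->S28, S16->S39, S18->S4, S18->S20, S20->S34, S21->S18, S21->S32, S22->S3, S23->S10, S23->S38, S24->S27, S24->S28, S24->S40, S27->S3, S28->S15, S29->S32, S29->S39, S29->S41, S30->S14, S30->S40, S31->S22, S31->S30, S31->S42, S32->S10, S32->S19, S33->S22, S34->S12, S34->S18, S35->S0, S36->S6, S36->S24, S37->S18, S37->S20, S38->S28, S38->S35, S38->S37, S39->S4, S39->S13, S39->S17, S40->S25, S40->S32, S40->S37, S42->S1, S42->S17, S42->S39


BFS from S0:
  layer 0: {S0}
  layer 1: {S10, S31}
  layer 2: {S22, S30, S42}
  layer 3: {S1, S3, S14, S17, S39, S40}
  layer 4: {S4, S13, S25, S32, S37, S41}
  layer 5: {S6, S18, S19, S20}
  layer 6: {S21, S34}
  layer 7: {S12}
  layer 8: {S36}
  layer 9: {S24}
  layer 10: {S27, S28}
  layer 11: {S15}
Reachable set: {S0, S1, S3, S4, S6, S10, S12, S13, S14, S15, S17, S18, S19, S20, S21, S22, S24, S25, S27, S28, S30, S31, S32, S34, S36, S37, S39, S40, S41, S42}
Count = 30

30


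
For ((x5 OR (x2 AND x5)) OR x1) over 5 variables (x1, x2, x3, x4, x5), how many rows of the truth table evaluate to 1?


Formula: ((x5 OR (x2 AND x5)) OR x1) over 5 vars (32 rows)
Evaluate each row (x1, x2, x3, x4, x5 as bits, MSB first):
  row 0 [00000]: ((0 OR (0 AND 0)) OR 0) -> 0
  row 1 [00001]: ((1 OR (0 AND 1)) OR 0) -> 1
  row 2 [00010]: ((0 OR (0 AND 0)) OR 0) -> 0
  row 3 [00011]: ((1 OR (0 AND 1)) OR 0) -> 1
  row 4 [00100]: ((0 OR (0 AND 0)) OR 0) -> 0
  row 5 [00101]: ((1 OR (0 AND 1)) OR 0) -> 1
  row 6 [00110]: ((0 OR (0 AND 0)) OR 0) -> 0
  row 7 [00111]: ((1 OR (0 AND 1)) OR 0) -> 1
  row 8 [01000]: ((0 OR (1 AND 0)) OR 0) -> 0
  row 9 [01001]: ((1 OR (1 AND 1)) OR 0) -> 1
  row 10 [01010]: ((0 OR (1 AND 0)) OR 0) -> 0
  row 11 [01011]: ((1 OR (1 AND 1)) OR 0) -> 1
  row 12 [01100]: ((0 OR (1 AND 0)) OR 0) -> 0
  row 13 [01101]: ((1 OR (1 AND 1)) OR 0) -> 1
  row 14 [01110]: ((0 OR (1 AND 0)) OR 0) -> 0
  row 15 [01111]: ((1 OR (1 AND 1)) OR 0) -> 1
  row 16 [10000]: ((0 OR (0 AND 0)) OR 1) -> 1
  row 17 [10001]: ((1 OR (0 AND 1)) OR 1) -> 1
  row 18 [10010]: ((0 OR (0 AND 0)) OR 1) -> 1
  row 19 [10011]: ((1 OR (0 AND 1)) OR 1) -> 1
  row 20 [10100]: ((0 OR (0 AND 0)) OR 1) -> 1
  row 21 [10101]: ((1 OR (0 AND 1)) OR 1) -> 1
  row 22 [10110]: ((0 OR (0 AND 0)) OR 1) -> 1
  row 23 [10111]: ((1 OR (0 AND 1)) OR 1) -> 1
  row 24 [11000]: ((0 OR (1 AND 0)) OR 1) -> 1
  row 25 [11001]: ((1 OR (1 AND 1)) OR 1) -> 1
  row 26 [11010]: ((0 OR (1 AND 0)) OR 1) -> 1
  row 27 [11011]: ((1 OR (1 AND 1)) OR 1) -> 1
  row 28 [11100]: ((0 OR (1 AND 0)) OR 1) -> 1
  row 29 [11101]: ((1 OR (1 AND 1)) OR 1) -> 1
  row 30 [11110]: ((0 OR (1 AND 0)) OR 1) -> 1
  row 31 [11111]: ((1 OR (1 AND 1)) OR 1) -> 1
Full result column, 8 rows per line (x1,x2 fixed per line; x3,x4,x5 runs 000..111 left to right):
  rows 0-7 [x1,x2=00]: 01010101  (ones: 4)
  rows 8-15 [x1,x2=01]: 01010101  (ones: 4)
  rows 16-23 [x1,x2=10]: 11111111  (ones: 8)
  rows 24-31 [x1,x2=11]: 11111111  (ones: 8)
Count of 1-rows = 4+4+8+8 = 24

24


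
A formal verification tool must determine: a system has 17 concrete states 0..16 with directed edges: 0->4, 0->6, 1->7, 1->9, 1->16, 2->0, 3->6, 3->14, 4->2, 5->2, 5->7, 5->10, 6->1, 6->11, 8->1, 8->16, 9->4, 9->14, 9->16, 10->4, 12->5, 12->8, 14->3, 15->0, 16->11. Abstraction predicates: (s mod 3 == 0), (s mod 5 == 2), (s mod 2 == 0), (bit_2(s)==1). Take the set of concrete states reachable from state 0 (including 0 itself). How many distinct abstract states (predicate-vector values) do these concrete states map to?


BFS from 0:
Concrete reachable: {0, 1, 2, 3, 4, 6, 7, 9, 11, 14, 16}
Abstract via predicates (s mod 3 == 0), (s mod 5 == 2), (s mod 2 == 0), (bit_2(s)==1):
  (0,0,0,0) <- {1, 11}
  (0,0,1,0) <- {16}
  (0,0,1,1) <- {4, 14}
  (0,1,0,1) <- {7}
  (0,1,1,0) <- {2}
  (1,0,0,0) <- {3, 9}
  (1,0,1,0) <- {0}
  (1,0,1,1) <- {6}
Distinct abstract states = 8

8


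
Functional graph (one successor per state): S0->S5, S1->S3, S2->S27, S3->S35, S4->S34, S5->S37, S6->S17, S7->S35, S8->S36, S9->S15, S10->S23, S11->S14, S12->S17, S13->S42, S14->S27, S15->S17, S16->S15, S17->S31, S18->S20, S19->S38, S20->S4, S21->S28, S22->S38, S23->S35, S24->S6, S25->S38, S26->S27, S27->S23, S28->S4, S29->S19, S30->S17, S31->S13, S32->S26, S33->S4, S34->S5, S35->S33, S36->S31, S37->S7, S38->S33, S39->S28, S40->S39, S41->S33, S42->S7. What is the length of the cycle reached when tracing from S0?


Trace from S0 until a state repeats:
  S0 -> S5 -> S37 -> S7 -> S35 -> S33 -> S4 -> S34 -> S5
S5 first seen at step 1, revisited at step 8.
Cycle length = 8 - 1 = 7

7


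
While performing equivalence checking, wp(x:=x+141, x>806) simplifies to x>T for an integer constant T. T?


Formula: wp(x:=E, P) = P[E/x] (substitute E for x in postcondition)
Step 1: Postcondition: x>806
Step 2: Substitute x+141 for x: x+141>806
Step 3: Solve for x: x > 806-141 = 665

665


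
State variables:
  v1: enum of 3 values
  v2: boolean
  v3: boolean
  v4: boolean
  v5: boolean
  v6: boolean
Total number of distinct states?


State space = product of domain sizes of all variables.
Domain sizes:
  v1 (enum of 3 values): 3
  v2 (boolean): 2
  v3 (boolean): 2
  v4 (boolean): 2
  v5 (boolean): 2
  v6 (boolean): 2
Product = 3 * 2 * 2 * 2 * 2 * 2 = 96

96


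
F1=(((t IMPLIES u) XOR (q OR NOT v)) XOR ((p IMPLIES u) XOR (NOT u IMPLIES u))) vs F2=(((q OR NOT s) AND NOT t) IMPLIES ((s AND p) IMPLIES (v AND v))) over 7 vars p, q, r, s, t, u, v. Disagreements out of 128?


F1 = (((t IMPLIES u) XOR (q OR NOT v)) XOR ((p IMPLIES u) XOR (NOT u IMPLIES u)))
F2 = (((q OR NOT s) AND NOT t) IMPLIES ((s AND p) IMPLIES (v AND v)))
Evaluate both on each of 128 rows (bits = p,q,r,s,t,u,v):
  row 0 [0000000]: F1=1 F2=1 -> 0
  row 1 [0000001]: F1=0 F2=1 (differ) -> 1
  row 2 [0000010]: F1=0 F2=1 (differ) -> 1
  row 3 [0000011]: F1=1 F2=1 -> 0
  row 4 [0000100]: F1=0 F2=1 (differ) -> 1
  (every remaining row is evaluated the same way; all 128 results are listed next)
Full result column, 8 rows per line (p,q,r,s fixed per line; t,u,v runs 000..111 left to right):
  rows 0-7 [p,q,r,s=0000]: 01101010  (ones: 4)
  rows 8-15 [p,q,r,s=0001]: 01101010  (ones: 4)
  rows 16-23 [p,q,r,s=0010]: 01101010  (ones: 4)
  rows 24-31 [p,q,r,s=0011]: 01101010  (ones: 4)
  rows 32-39 [p,q,r,s=0100]: 00111111  (ones: 6)
  rows 40-47 [p,q,r,s=0101]: 00111111  (ones: 6)
  rows 48-55 [p,q,r,s=0110]: 00111111  (ones: 6)
  rows 56-63 [p,q,r,s=0111]: 00111111  (ones: 6)
  rows 64-71 [p,q,r,s=1000]: 10100110  (ones: 4)
  rows 72-79 [p,q,r,s=1001]: 10100110  (ones: 4)
  rows 80-87 [p,q,r,s=1010]: 10100110  (ones: 4)
  rows 88-95 [p,q,r,s=1011]: 10100110  (ones: 4)
  rows 96-103 [p,q,r,s=1100]: 11110011  (ones: 6)
  rows 104-111 [p,q,r,s=1101]: 01010011  (ones: 4)
  rows 112-119 [p,q,r,s=1110]: 11110011  (ones: 6)
  rows 120-127 [p,q,r,s=1111]: 01010011  (ones: 4)
Disagreements = 4+4+4+4+6+6+6+6+4+4+4+4+6+4+6+4 = 76

76


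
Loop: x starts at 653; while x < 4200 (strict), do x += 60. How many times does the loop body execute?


Step 1: x goes from 653 toward 4200 by 60; the body runs while x<4200, so iterations = ceil((bound-start)/step)
Step 2: Distance=3547
Step 3: ceil(3547/60)=60

60


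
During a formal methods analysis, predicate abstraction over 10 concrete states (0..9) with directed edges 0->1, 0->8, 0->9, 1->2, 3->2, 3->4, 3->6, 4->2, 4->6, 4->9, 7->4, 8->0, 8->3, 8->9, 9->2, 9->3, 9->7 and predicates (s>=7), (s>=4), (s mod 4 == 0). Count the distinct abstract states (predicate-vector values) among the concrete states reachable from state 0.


BFS from 0:
Concrete reachable: {0, 1, 2, 3, 4, 6, 7, 8, 9}
Abstract via predicates (s>=7), (s>=4), (s mod 4 == 0):
  (0,0,0) <- {1, 2, 3}
  (0,0,1) <- {0}
  (0,1,0) <- {6}
  (0,1,1) <- {4}
  (1,1,0) <- {7, 9}
  (1,1,1) <- {8}
Distinct abstract states = 6

6


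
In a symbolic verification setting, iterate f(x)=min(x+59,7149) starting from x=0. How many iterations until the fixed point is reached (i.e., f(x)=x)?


Step 1: x=0, cap=7149, increment=59
Step 2: x grows by 59 each step until capped at 7149; fixed point is x=7149
Step 3: iterations = ceil(7149/59) = 122

122


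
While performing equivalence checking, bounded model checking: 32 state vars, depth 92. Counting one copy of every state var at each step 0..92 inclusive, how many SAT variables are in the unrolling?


BMC unrolls to depth k, creating one copy of each state var for steps 0..k.
Step count = 92 + 1 = 93 (steps 0 through 92)
Vars per step = 32
Total = 32 * 93 = 2976

2976


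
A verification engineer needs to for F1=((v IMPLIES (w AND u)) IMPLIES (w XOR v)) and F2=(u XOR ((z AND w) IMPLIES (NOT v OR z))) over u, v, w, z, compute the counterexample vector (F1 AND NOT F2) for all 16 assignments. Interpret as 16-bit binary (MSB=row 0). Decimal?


F1 = ((v IMPLIES (w AND u)) IMPLIES (w XOR v))
F2 = (u XOR ((z AND w) IMPLIES (NOT v OR z)))
Counterexample to F1=>F2 is where F1=1 and F2=0.
Evaluate each row (bits = u,v,w,z, MSB first):
  row 0 [0000]: F1=0 F2=1 -> F1&~F2 -> 0
  row 1 [0001]: F1=0 F2=1 -> F1&~F2 -> 0
  row 2 [0010]: F1=1 F2=1 -> F1&~F2 -> 0
  row 3 [0011]: F1=1 F2=1 -> F1&~F2 -> 0
  row 4 [0100]: F1=1 F2=1 -> F1&~F2 -> 0
  row 5 [0101]: F1=1 F2=1 -> F1&~F2 -> 0
  row 6 [0110]: F1=1 F2=1 -> F1&~F2 -> 0
  row 7 [0111]: F1=1 F2=1 -> F1&~F2 -> 0
  row 8 [1000]: F1=0 F2=0 -> F1&~F2 -> 0
  row 9 [1001]: F1=0 F2=0 -> F1&~F2 -> 0
  row 10 [1010]: F1=1 F2=0 -> F1&~F2 -> 1
  row 11 [1011]: F1=1 F2=0 -> F1&~F2 -> 1
  row 12 [1100]: F1=1 F2=0 -> F1&~F2 -> 1
  row 13 [1101]: F1=1 F2=0 -> F1&~F2 -> 1
  row 14 [1110]: F1=0 F2=0 -> F1&~F2 -> 0
  row 15 [1111]: F1=0 F2=0 -> F1&~F2 -> 0
Full result column, 4 rows per line (u,v fixed per line; w,z runs 00..11 left to right):
  rows 0-3 [u,v=00]: 0000  = hex 0
  rows 4-7 [u,v=01]: 0000  = hex 0
  rows 8-11 [u,v=10]: 0011  = hex 3
  rows 12-15 [u,v=11]: 1100  = hex C
Counterexample vector (row 0 .. row 15) = 0000000000111100
Output column grouped in 4s = 0000 0000 0011 1100 = 0x003C
Convert to decimal digit by digit (value = value*16 + digit):
  0 -> 0
  0*16 + 0 = 0
  0*16 + 3 = 3
  3*16 + 12 (C) = 60
Decimal = 60

60


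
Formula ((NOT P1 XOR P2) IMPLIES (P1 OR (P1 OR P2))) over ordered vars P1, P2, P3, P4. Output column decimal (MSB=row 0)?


Formula: ((NOT P1 XOR P2) IMPLIES (P1 OR (P1 OR P2))) over P1, P2, P3, P4 (16 rows)
Evaluate each row (bits = P1,P2,P3,P4, MSB first):
  row 0 [0000]: ((NOT 0 XOR 0) IMPLIES (0 OR (0 OR 0))) -> 0
  row 1 [0001]: ((NOT 0 XOR 0) IMPLIES (0 OR (0 OR 0))) -> 0
  row 2 [0010]: ((NOT 0 XOR 0) IMPLIES (0 OR (0 OR 0))) -> 0
  row 3 [0011]: ((NOT 0 XOR 0) IMPLIES (0 OR (0 OR 0))) -> 0
  row 4 [0100]: ((NOT 0 XOR 1) IMPLIES (0 OR (0 OR 1))) -> 1
  row 5 [0101]: ((NOT 0 XOR 1) IMPLIES (0 OR (0 OR 1))) -> 1
  row 6 [0110]: ((NOT 0 XOR 1) IMPLIES (0 OR (0 OR 1))) -> 1
  row 7 [0111]: ((NOT 0 XOR 1) IMPLIES (0 OR (0 OR 1))) -> 1
  row 8 [1000]: ((NOT 1 XOR 0) IMPLIES (1 OR (1 OR 0))) -> 1
  row 9 [1001]: ((NOT 1 XOR 0) IMPLIES (1 OR (1 OR 0))) -> 1
  row 10 [1010]: ((NOT 1 XOR 0) IMPLIES (1 OR (1 OR 0))) -> 1
  row 11 [1011]: ((NOT 1 XOR 0) IMPLIES (1 OR (1 OR 0))) -> 1
  row 12 [1100]: ((NOT 1 XOR 1) IMPLIES (1 OR (1 OR 1))) -> 1
  row 13 [1101]: ((NOT 1 XOR 1) IMPLIES (1 OR (1 OR 1))) -> 1
  row 14 [1110]: ((NOT 1 XOR 1) IMPLIES (1 OR (1 OR 1))) -> 1
  row 15 [1111]: ((NOT 1 XOR 1) IMPLIES (1 OR (1 OR 1))) -> 1
Full result column, 4 rows per line (P1,P2 fixed per line; P3,P4 runs 00..11 left to right):
  rows 0-3 [P1,P2=00]: 0000  = hex 0
  rows 4-7 [P1,P2=01]: 1111  = hex F
  rows 8-11 [P1,P2=10]: 1111  = hex F
  rows 12-15 [P1,P2=11]: 1111  = hex F
Output column (row 0 .. row 15) = 0000111111111111
Output column grouped in 4s = 0000 1111 1111 1111 = 0x0FFF
Convert to decimal digit by digit (value = value*16 + digit):
  0 -> 0
  0*16 + 15 (F) = 15
  15*16 + 15 (F) = 255
  255*16 + 15 (F) = 4095
Decimal = 4095

4095


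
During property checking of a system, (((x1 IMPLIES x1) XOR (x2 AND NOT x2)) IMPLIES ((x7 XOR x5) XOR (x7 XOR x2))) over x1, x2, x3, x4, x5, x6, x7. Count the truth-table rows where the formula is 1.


Formula: (((x1 IMPLIES x1) XOR (x2 AND NOT x2)) IMPLIES ((x7 XOR x5) XOR (x7 XOR x2))) over 7 vars (128 rows)
Evaluate each row (x1, x2, x3, x4, x5, x6, x7 as bits, MSB first):
  row 0 [0000000]: (((0 IMPLIES 0) XOR (0 AND NOT 0)) IMPLIES ((0 XOR 0) XOR (0 XOR 0))) -> 0
  row 1 [0000001]: (((0 IMPLIES 0) XOR (0 AND NOT 0)) IMPLIES ((1 XOR 0) XOR (1 XOR 0))) -> 0
  row 2 [0000010]: (((0 IMPLIES 0) XOR (0 AND NOT 0)) IMPLIES ((0 XOR 0) XOR (0 XOR 0))) -> 0
  row 3 [0000011]: (((0 IMPLIES 0) XOR (0 AND NOT 0)) IMPLIES ((1 XOR 0) XOR (1 XOR 0))) -> 0
  row 4 [0000100]: (((0 IMPLIES 0) XOR (0 AND NOT 0)) IMPLIES ((0 XOR 1) XOR (0 XOR 0))) -> 1
  (every remaining row is evaluated the same way; all 128 results are listed next)
Full result column, 8 rows per line (x1,x2,x3,x4 fixed per line; x5,x6,x7 runs 000..111 left to right):
  rows 0-7 [x1,x2,x3,x4=0000]: 00001111  (ones: 4)
  rows 8-15 [x1,x2,x3,x4=0001]: 00001111  (ones: 4)
  rows 16-23 [x1,x2,x3,x4=0010]: 00001111  (ones: 4)
  rows 24-31 [x1,x2,x3,x4=0011]: 00001111  (ones: 4)
  rows 32-39 [x1,x2,x3,x4=0100]: 11110000  (ones: 4)
  rows 40-47 [x1,x2,x3,x4=0101]: 11110000  (ones: 4)
  rows 48-55 [x1,x2,x3,x4=0110]: 11110000  (ones: 4)
  rows 56-63 [x1,x2,x3,x4=0111]: 11110000  (ones: 4)
  rows 64-71 [x1,x2,x3,x4=1000]: 00001111  (ones: 4)
  rows 72-79 [x1,x2,x3,x4=1001]: 00001111  (ones: 4)
  rows 80-87 [x1,x2,x3,x4=1010]: 00001111  (ones: 4)
  rows 88-95 [x1,x2,x3,x4=1011]: 00001111  (ones: 4)
  rows 96-103 [x1,x2,x3,x4=1100]: 11110000  (ones: 4)
  rows 104-111 [x1,x2,x3,x4=1101]: 11110000  (ones: 4)
  rows 112-119 [x1,x2,x3,x4=1110]: 11110000  (ones: 4)
  rows 120-127 [x1,x2,x3,x4=1111]: 11110000  (ones: 4)
Count of 1-rows = 4+4+4+4+4+4+4+4+4+4+4+4+4+4+4+4 = 64

64


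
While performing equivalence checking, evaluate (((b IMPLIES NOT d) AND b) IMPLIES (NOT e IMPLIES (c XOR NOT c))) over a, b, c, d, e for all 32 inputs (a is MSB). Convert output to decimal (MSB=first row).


Formula: (((b IMPLIES NOT d) AND b) IMPLIES (NOT e IMPLIES (c XOR NOT c))) over a, b, c, d, e (32 rows)
Evaluate each row (bits = a,b,c,d,e, MSB first):
  row 0 [00000]: (((0 IMPLIES NOT 0) AND 0) IMPLIES (NOT 0 IMPLIES (0 XOR NOT 0))) -> 1
  row 1 [00001]: (((0 IMPLIES NOT 0) AND 0) IMPLIES (NOT 1 IMPLIES (0 XOR NOT 0))) -> 1
  row 2 [00010]: (((0 IMPLIES NOT 1) AND 0) IMPLIES (NOT 0 IMPLIES (0 XOR NOT 0))) -> 1
  row 3 [00011]: (((0 IMPLIES NOT 1) AND 0) IMPLIES (NOT 1 IMPLIES (0 XOR NOT 0))) -> 1
  row 4 [00100]: (((0 IMPLIES NOT 0) AND 0) IMPLIES (NOT 0 IMPLIES (1 XOR NOT 1))) -> 1
  row 5 [00101]: (((0 IMPLIES NOT 0) AND 0) IMPLIES (NOT 1 IMPLIES (1 XOR NOT 1))) -> 1
  row 6 [00110]: (((0 IMPLIES NOT 1) AND 0) IMPLIES (NOT 0 IMPLIES (1 XOR NOT 1))) -> 1
  row 7 [00111]: (((0 IMPLIES NOT 1) AND 0) IMPLIES (NOT 1 IMPLIES (1 XOR NOT 1))) -> 1
  row 8 [01000]: (((1 IMPLIES NOT 0) AND 1) IMPLIES (NOT 0 IMPLIES (0 XOR NOT 0))) -> 1
  row 9 [01001]: (((1 IMPLIES NOT 0) AND 1) IMPLIES (NOT 1 IMPLIES (0 XOR NOT 0))) -> 1
  row 10 [01010]: (((1 IMPLIES NOT 1) AND 1) IMPLIES (NOT 0 IMPLIES (0 XOR NOT 0))) -> 1
  row 11 [01011]: (((1 IMPLIES NOT 1) AND 1) IMPLIES (NOT 1 IMPLIES (0 XOR NOT 0))) -> 1
  row 12 [01100]: (((1 IMPLIES NOT 0) AND 1) IMPLIES (NOT 0 IMPLIES (1 XOR NOT 1))) -> 1
  row 13 [01101]: (((1 IMPLIES NOT 0) AND 1) IMPLIES (NOT 1 IMPLIES (1 XOR NOT 1))) -> 1
  row 14 [01110]: (((1 IMPLIES NOT 1) AND 1) IMPLIES (NOT 0 IMPLIES (1 XOR NOT 1))) -> 1
  row 15 [01111]: (((1 IMPLIES NOT 1) AND 1) IMPLIES (NOT 1 IMPLIES (1 XOR NOT 1))) -> 1
  row 16 [10000]: (((0 IMPLIES NOT 0) AND 0) IMPLIES (NOT 0 IMPLIES (0 XOR NOT 0))) -> 1
  row 17 [10001]: (((0 IMPLIES NOT 0) AND 0) IMPLIES (NOT 1 IMPLIES (0 XOR NOT 0))) -> 1
  row 18 [10010]: (((0 IMPLIES NOT 1) AND 0) IMPLIES (NOT 0 IMPLIES (0 XOR NOT 0))) -> 1
  row 19 [10011]: (((0 IMPLIES NOT 1) AND 0) IMPLIES (NOT 1 IMPLIES (0 XOR NOT 0))) -> 1
  row 20 [10100]: (((0 IMPLIES NOT 0) AND 0) IMPLIES (NOT 0 IMPLIES (1 XOR NOT 1))) -> 1
  row 21 [10101]: (((0 IMPLIES NOT 0) AND 0) IMPLIES (NOT 1 IMPLIES (1 XOR NOT 1))) -> 1
  row 22 [10110]: (((0 IMPLIES NOT 1) AND 0) IMPLIES (NOT 0 IMPLIES (1 XOR NOT 1))) -> 1
  row 23 [10111]: (((0 IMPLIES NOT 1) AND 0) IMPLIES (NOT 1 IMPLIES (1 XOR NOT 1))) -> 1
  row 24 [11000]: (((1 IMPLIES NOT 0) AND 1) IMPLIES (NOT 0 IMPLIES (0 XOR NOT 0))) -> 1
  row 25 [11001]: (((1 IMPLIES NOT 0) AND 1) IMPLIES (NOT 1 IMPLIES (0 XOR NOT 0))) -> 1
  row 26 [11010]: (((1 IMPLIES NOT 1) AND 1) IMPLIES (NOT 0 IMPLIES (0 XOR NOT 0))) -> 1
  row 27 [11011]: (((1 IMPLIES NOT 1) AND 1) IMPLIES (NOT 1 IMPLIES (0 XOR NOT 0))) -> 1
  row 28 [11100]: (((1 IMPLIES NOT 0) AND 1) IMPLIES (NOT 0 IMPLIES (1 XOR NOT 1))) -> 1
  row 29 [11101]: (((1 IMPLIES NOT 0) AND 1) IMPLIES (NOT 1 IMPLIES (1 XOR NOT 1))) -> 1
  row 30 [11110]: (((1 IMPLIES NOT 1) AND 1) IMPLIES (NOT 0 IMPLIES (1 XOR NOT 1))) -> 1
  row 31 [11111]: (((1 IMPLIES NOT 1) AND 1) IMPLIES (NOT 1 IMPLIES (1 XOR NOT 1))) -> 1
Full result column, 4 rows per line (a,b,c fixed per line; d,e runs 00..11 left to right):
  rows 0-3 [a,b,c=000]: 1111  = hex F
  rows 4-7 [a,b,c=001]: 1111  = hex F
  rows 8-11 [a,b,c=010]: 1111  = hex F
  rows 12-15 [a,b,c=011]: 1111  = hex F
  rows 16-19 [a,b,c=100]: 1111  = hex F
  rows 20-23 [a,b,c=101]: 1111  = hex F
  rows 24-27 [a,b,c=110]: 1111  = hex F
  rows 28-31 [a,b,c=111]: 1111  = hex F
Output column (row 0 .. row 31) = 11111111111111111111111111111111
Output column grouped in 4s = 1111 1111 1111 1111 1111 1111 1111 1111 = 0xFFFFFFFF
Convert to decimal digit by digit (value = value*16 + digit):
  F -> 15
  15*16 + 15 (F) = 255
  255*16 + 15 (F) = 4095
  4095*16 + 15 (F) = 65535
  65535*16 + 15 (F) = 1048575
  1048575*16 + 15 (F) = 16777215
  16777215*16 + 15 (F) = 268435455
  268435455*16 + 15 (F) = 4294967295
Decimal = 4294967295

4294967295


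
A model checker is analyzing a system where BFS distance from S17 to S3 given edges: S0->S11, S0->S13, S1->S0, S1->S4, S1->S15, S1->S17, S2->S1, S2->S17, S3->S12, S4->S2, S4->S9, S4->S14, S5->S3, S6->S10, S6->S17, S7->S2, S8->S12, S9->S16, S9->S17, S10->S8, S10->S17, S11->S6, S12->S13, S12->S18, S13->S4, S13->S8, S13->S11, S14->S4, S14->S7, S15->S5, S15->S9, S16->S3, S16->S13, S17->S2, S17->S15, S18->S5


BFS layer-by-layer from S17:
  dist 0: {S17}
  dist 1: {S2, S15}
  dist 2: {S1, S5, S9}
  dist 3: {S0, S3, S4, S16}
  -> S3 reached at distance 3
Shortest path length = 3

3


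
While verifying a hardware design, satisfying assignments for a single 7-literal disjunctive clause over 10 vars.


Step 1: Total=2^10=1024
Step 2: Unsat when all 7 false: 2^3=8
Step 3: Sat=1024-8=1016

1016


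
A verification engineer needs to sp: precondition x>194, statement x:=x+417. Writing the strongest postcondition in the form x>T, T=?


Formula: sp(P, x:=E) = exists old_x. (x = E[old_x/x]) AND P[old_x/x] (old_x is the value of x before the assignment; eliminate old_x by solving x = E[old_x/x] for old_x)
Step 1: Precondition P: x>194, i.e. old_x > 194
Step 2: Assignment gives x = old_x + 417, so old_x = x - 417
Step 3: Substitute into P: x - 417 > 194
Step 4: Simplify: x > 194+417 = 611

611


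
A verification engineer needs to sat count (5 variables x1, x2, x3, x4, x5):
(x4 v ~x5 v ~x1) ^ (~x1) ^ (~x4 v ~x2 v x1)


CNF with 3 clauses over 5 vars (32 assignments).
An assignment satisfies CNF iff every clause has >=1 true literal.
Check each row (bits = x1,x2,x3,x4,x5; clause T/F shown):
  row 0 [00000]: clauses=TTT -> 1
  row 1 [00001]: clauses=TTT -> 1
  row 2 [00010]: clauses=TTT -> 1
  row 3 [00011]: clauses=TTT -> 1
  row 4 [00100]: clauses=TTT -> 1
  row 5 [00101]: clauses=TTT -> 1
  row 6 [00110]: clauses=TTT -> 1
  row 7 [00111]: clauses=TTT -> 1
  row 8 [01000]: clauses=TTT -> 1
  row 9 [01001]: clauses=TTT -> 1
  row 10 [01010]: clauses=TTF -> 0
  row 11 [01011]: clauses=TTF -> 0
  row 12 [01100]: clauses=TTT -> 1
  row 13 [01101]: clauses=TTT -> 1
  row 14 [01110]: clauses=TTF -> 0
  row 15 [01111]: clauses=TTF -> 0
  row 16 [10000]: clauses=TFT -> 0
  row 17 [10001]: clauses=FFT -> 0
  row 18 [10010]: clauses=TFT -> 0
  row 19 [10011]: clauses=TFT -> 0
  row 20 [10100]: clauses=TFT -> 0
  row 21 [10101]: clauses=FFT -> 0
  row 22 [10110]: clauses=TFT -> 0
  row 23 [10111]: clauses=TFT -> 0
  row 24 [11000]: clauses=TFT -> 0
  row 25 [11001]: clauses=FFT -> 0
  row 26 [11010]: clauses=TFT -> 0
  row 27 [11011]: clauses=TFT -> 0
  row 28 [11100]: clauses=TFT -> 0
  row 29 [11101]: clauses=FFT -> 0
  row 30 [11110]: clauses=TFT -> 0
  row 31 [11111]: clauses=TFT -> 0
Full result column, 8 rows per line (x1,x2 fixed per line; x3,x4,x5 runs 000..111 left to right):
  rows 0-7 [x1,x2=00]: 11111111  (ones: 8)
  rows 8-15 [x1,x2=01]: 11001100  (ones: 4)
  rows 16-23 [x1,x2=10]: 00000000  (ones: 0)
  rows 24-31 [x1,x2=11]: 00000000  (ones: 0)
Satisfying assignments = 8+4+0+0 = 12

12


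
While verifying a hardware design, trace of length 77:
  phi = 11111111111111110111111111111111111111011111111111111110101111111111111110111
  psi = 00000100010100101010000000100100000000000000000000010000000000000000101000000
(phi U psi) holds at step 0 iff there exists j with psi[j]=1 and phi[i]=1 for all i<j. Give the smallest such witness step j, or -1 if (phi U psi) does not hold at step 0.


(phi U psi) at 0: need smallest j with psi[j]=1 and phi[i]=1 for all i in [0,j).
Scan from step 0:
  step 0: phi=1, psi=0 -> continue
  step 1: phi=1, psi=0 -> continue
  step 2: phi=1, psi=0 -> continue
  step 3: phi=1, psi=0 -> continue
  step 5: psi=1 and phi held for [0,5) -> witness found
Witness step = 5

5


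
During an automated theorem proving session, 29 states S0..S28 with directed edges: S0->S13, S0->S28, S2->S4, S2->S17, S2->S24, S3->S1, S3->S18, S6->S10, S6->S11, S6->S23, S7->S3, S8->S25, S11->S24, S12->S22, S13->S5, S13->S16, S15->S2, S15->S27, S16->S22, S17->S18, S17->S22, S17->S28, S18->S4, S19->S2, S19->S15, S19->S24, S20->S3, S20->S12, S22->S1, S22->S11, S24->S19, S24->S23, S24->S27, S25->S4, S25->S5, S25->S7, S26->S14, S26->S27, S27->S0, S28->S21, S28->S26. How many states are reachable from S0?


BFS from S0:
  layer 0: {S0}
  layer 1: {S13, S28}
  layer 2: {S5, S16, S21, S26}
  layer 3: {S14, S22, S27}
  layer 4: {S1, S11}
  layer 5: {S24}
  layer 6: {S19, S23}
  layer 7: {S2, S15}
  layer 8: {S4, S17}
  layer 9: {S18}
Reachable set: {S0, S1, S2, S4, S5, S11, S13, S14, S15, S16, S17, S18, S19, S21, S22, S23, S24, S26, S27, S28}
Count = 20

20


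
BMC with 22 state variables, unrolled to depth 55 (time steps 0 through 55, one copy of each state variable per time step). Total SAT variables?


BMC unrolls to depth k, creating one copy of each state var for steps 0..k.
Step count = 55 + 1 = 56 (steps 0 through 55)
Vars per step = 22
Total = 22 * 56 = 1232

1232


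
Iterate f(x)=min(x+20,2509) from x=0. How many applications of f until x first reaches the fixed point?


Step 1: x=0, cap=2509, increment=20
Step 2: x grows by 20 each step until capped at 2509; fixed point is x=2509
Step 3: iterations = ceil(2509/20) = 126

126


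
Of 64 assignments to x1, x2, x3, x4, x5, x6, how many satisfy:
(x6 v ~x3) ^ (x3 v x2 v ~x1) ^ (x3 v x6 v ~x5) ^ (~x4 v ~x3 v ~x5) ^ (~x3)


CNF with 5 clauses over 6 vars (64 assignments).
An assignment satisfies CNF iff every clause has >=1 true literal.
Check each row (bits = x1,x2,x3,x4,x5,x6; clause T/F shown):
  row 0 [000000]: clauses=TTTTT -> 1
  row 1 [000001]: clauses=TTTTT -> 1
  row 2 [000010]: clauses=TTFTT -> 0
  row 3 [000011]: clauses=TTTTT -> 1
  row 4 [000100]: clauses=TTTTT -> 1
  (every remaining row is evaluated the same way; all 64 results are listed next)
Full result column, 8 rows per line (x1,x2,x3 fixed per line; x4,x5,x6 runs 000..111 left to right):
  rows 0-7 [x1,x2,x3=000]: 11011101  (ones: 6)
  rows 8-15 [x1,x2,x3=001]: 00000000  (ones: 0)
  rows 16-23 [x1,x2,x3=010]: 11011101  (ones: 6)
  rows 24-31 [x1,x2,x3=011]: 00000000  (ones: 0)
  rows 32-39 [x1,x2,x3=100]: 00000000  (ones: 0)
  rows 40-47 [x1,x2,x3=101]: 00000000  (ones: 0)
  rows 48-55 [x1,x2,x3=110]: 11011101  (ones: 6)
  rows 56-63 [x1,x2,x3=111]: 00000000  (ones: 0)
Satisfying assignments = 6+0+6+0+0+0+6+0 = 18

18


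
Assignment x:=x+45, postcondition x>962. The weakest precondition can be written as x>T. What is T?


Formula: wp(x:=E, P) = P[E/x] (substitute E for x in postcondition)
Step 1: Postcondition: x>962
Step 2: Substitute x+45 for x: x+45>962
Step 3: Solve for x: x > 962-45 = 917

917


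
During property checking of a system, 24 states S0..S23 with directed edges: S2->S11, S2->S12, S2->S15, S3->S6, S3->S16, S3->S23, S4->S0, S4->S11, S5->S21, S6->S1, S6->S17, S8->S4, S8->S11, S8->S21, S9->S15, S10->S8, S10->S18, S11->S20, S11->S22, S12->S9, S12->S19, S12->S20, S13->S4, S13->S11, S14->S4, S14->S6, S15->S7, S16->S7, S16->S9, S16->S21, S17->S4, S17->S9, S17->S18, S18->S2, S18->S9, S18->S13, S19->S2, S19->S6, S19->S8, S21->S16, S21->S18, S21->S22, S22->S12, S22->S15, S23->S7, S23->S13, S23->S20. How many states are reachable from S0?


BFS from S0:
  layer 0: {S0}
Reachable set: {S0}
Count = 1

1


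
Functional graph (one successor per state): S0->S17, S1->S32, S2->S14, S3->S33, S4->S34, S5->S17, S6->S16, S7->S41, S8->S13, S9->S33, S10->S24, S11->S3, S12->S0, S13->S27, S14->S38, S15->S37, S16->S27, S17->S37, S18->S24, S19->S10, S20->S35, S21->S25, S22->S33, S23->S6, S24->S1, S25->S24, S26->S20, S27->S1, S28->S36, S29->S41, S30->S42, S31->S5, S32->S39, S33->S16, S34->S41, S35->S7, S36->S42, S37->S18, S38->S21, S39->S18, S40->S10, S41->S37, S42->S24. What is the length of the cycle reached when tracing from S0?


Trace from S0 until a state repeats:
  S0 -> S17 -> S37 -> S18 -> S24 -> S1 -> S32 -> S39 -> S18
S18 first seen at step 3, revisited at step 8.
Cycle length = 8 - 3 = 5

5


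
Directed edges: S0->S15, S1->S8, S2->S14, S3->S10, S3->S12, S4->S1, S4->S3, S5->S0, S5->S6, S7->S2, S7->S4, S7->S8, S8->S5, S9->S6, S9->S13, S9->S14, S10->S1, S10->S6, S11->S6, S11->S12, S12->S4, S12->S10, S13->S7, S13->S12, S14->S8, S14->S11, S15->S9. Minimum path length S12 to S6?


BFS layer-by-layer from S12:
  dist 0: {S12}
  dist 1: {S4, S10}
  dist 2: {S1, S3, S6}
  -> S6 reached at distance 2
Shortest path length = 2

2


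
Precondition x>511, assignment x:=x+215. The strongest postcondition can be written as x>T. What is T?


Formula: sp(P, x:=E) = exists old_x. (x = E[old_x/x]) AND P[old_x/x] (old_x is the value of x before the assignment; eliminate old_x by solving x = E[old_x/x] for old_x)
Step 1: Precondition P: x>511, i.e. old_x > 511
Step 2: Assignment gives x = old_x + 215, so old_x = x - 215
Step 3: Substitute into P: x - 215 > 511
Step 4: Simplify: x > 511+215 = 726

726


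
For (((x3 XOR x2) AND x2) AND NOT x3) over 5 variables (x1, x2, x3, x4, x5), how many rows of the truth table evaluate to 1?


Formula: (((x3 XOR x2) AND x2) AND NOT x3) over 5 vars (32 rows)
Evaluate each row (x1, x2, x3, x4, x5 as bits, MSB first):
  row 0 [00000]: (((0 XOR 0) AND 0) AND NOT 0) -> 0
  row 1 [00001]: (((0 XOR 0) AND 0) AND NOT 0) -> 0
  row 2 [00010]: (((0 XOR 0) AND 0) AND NOT 0) -> 0
  row 3 [00011]: (((0 XOR 0) AND 0) AND NOT 0) -> 0
  row 4 [00100]: (((1 XOR 0) AND 0) AND NOT 1) -> 0
  row 5 [00101]: (((1 XOR 0) AND 0) AND NOT 1) -> 0
  row 6 [00110]: (((1 XOR 0) AND 0) AND NOT 1) -> 0
  row 7 [00111]: (((1 XOR 0) AND 0) AND NOT 1) -> 0
  row 8 [01000]: (((0 XOR 1) AND 1) AND NOT 0) -> 1
  row 9 [01001]: (((0 XOR 1) AND 1) AND NOT 0) -> 1
  row 10 [01010]: (((0 XOR 1) AND 1) AND NOT 0) -> 1
  row 11 [01011]: (((0 XOR 1) AND 1) AND NOT 0) -> 1
  row 12 [01100]: (((1 XOR 1) AND 1) AND NOT 1) -> 0
  row 13 [01101]: (((1 XOR 1) AND 1) AND NOT 1) -> 0
  row 14 [01110]: (((1 XOR 1) AND 1) AND NOT 1) -> 0
  row 15 [01111]: (((1 XOR 1) AND 1) AND NOT 1) -> 0
  row 16 [10000]: (((0 XOR 0) AND 0) AND NOT 0) -> 0
  row 17 [10001]: (((0 XOR 0) AND 0) AND NOT 0) -> 0
  row 18 [10010]: (((0 XOR 0) AND 0) AND NOT 0) -> 0
  row 19 [10011]: (((0 XOR 0) AND 0) AND NOT 0) -> 0
  row 20 [10100]: (((1 XOR 0) AND 0) AND NOT 1) -> 0
  row 21 [10101]: (((1 XOR 0) AND 0) AND NOT 1) -> 0
  row 22 [10110]: (((1 XOR 0) AND 0) AND NOT 1) -> 0
  row 23 [10111]: (((1 XOR 0) AND 0) AND NOT 1) -> 0
  row 24 [11000]: (((0 XOR 1) AND 1) AND NOT 0) -> 1
  row 25 [11001]: (((0 XOR 1) AND 1) AND NOT 0) -> 1
  row 26 [11010]: (((0 XOR 1) AND 1) AND NOT 0) -> 1
  row 27 [11011]: (((0 XOR 1) AND 1) AND NOT 0) -> 1
  row 28 [11100]: (((1 XOR 1) AND 1) AND NOT 1) -> 0
  row 29 [11101]: (((1 XOR 1) AND 1) AND NOT 1) -> 0
  row 30 [11110]: (((1 XOR 1) AND 1) AND NOT 1) -> 0
  row 31 [11111]: (((1 XOR 1) AND 1) AND NOT 1) -> 0
Full result column, 8 rows per line (x1,x2 fixed per line; x3,x4,x5 runs 000..111 left to right):
  rows 0-7 [x1,x2=00]: 00000000  (ones: 0)
  rows 8-15 [x1,x2=01]: 11110000  (ones: 4)
  rows 16-23 [x1,x2=10]: 00000000  (ones: 0)
  rows 24-31 [x1,x2=11]: 11110000  (ones: 4)
Count of 1-rows = 0+4+0+4 = 8

8
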